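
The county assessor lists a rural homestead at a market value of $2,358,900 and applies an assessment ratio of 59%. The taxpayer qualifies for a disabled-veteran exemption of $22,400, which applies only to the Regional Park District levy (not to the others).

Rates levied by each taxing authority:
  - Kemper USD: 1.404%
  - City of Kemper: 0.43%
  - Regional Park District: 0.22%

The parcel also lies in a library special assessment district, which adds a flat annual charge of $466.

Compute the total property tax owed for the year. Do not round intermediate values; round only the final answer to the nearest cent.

$29,003.29

Assessed value = $2,358,900 × 0.59 = $1,391,751
Kemper USD: $1,391,751 × 0.01404 = $19,540.18404
City of Kemper: $1,391,751 × 0.0043 = $5,984.5293
Regional Park District: ($1,391,751 − $22,400) × 0.0022 = $1,369,351 × 0.0022 = $3,012.5722
Levies subtotal = $28,537.28554
Total = $28,537.28554 + $466 = $29,003.28554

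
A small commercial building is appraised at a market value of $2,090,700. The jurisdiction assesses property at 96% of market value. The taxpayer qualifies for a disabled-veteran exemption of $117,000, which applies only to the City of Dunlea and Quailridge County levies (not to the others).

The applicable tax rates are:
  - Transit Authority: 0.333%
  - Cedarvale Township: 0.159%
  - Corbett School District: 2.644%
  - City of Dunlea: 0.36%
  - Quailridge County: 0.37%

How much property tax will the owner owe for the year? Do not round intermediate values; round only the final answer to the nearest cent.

Assessed value = $2,090,700 × 0.96 = $2,007,072
Transit Authority: $2,007,072 × 0.00333 = $6,683.54976
Cedarvale Township: $2,007,072 × 0.00159 = $3,191.24448
Corbett School District: $2,007,072 × 0.02644 = $53,066.98368
City of Dunlea: ($2,007,072 − $117,000) × 0.0036 = $1,890,072 × 0.0036 = $6,804.2592
Quailridge County: ($2,007,072 − $117,000) × 0.0037 = $1,890,072 × 0.0037 = $6,993.2664
Total = $76,739.30352

$76,739.30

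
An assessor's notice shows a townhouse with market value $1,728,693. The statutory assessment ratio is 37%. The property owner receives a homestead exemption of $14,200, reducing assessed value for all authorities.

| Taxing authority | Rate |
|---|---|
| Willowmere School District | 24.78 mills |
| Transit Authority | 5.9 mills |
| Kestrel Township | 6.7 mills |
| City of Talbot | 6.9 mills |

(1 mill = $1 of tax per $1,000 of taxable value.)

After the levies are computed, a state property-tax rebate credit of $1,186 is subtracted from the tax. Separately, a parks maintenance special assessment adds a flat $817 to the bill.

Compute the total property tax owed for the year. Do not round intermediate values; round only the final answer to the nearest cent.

$27,324.44

Assessed value = $1,728,693 × 0.37 = $639,616.41
Taxable value = $639,616.41 − $14,200 = $625,416.41
Willowmere School District: $625,416.41 × 0.02478 = $15,497.8186398
Transit Authority: $625,416.41 × 0.0059 = $3,689.956819
Kestrel Township: $625,416.41 × 0.0067 = $4,190.289947
City of Talbot: $625,416.41 × 0.0069 = $4,315.373229
Levies subtotal = $27,693.4386348
After credit = $27,693.4386348 − $1,186 = $26,507.4386348
Total = $26,507.4386348 + $817 = $27,324.4386348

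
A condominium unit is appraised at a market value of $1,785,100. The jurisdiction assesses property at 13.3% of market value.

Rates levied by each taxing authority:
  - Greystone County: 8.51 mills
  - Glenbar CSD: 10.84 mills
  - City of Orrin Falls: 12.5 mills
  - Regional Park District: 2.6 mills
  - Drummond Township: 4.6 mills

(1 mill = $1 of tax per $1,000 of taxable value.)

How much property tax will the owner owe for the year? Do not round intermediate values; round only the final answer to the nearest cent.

$9,271.18

Assessed value = $1,785,100 × 0.133 = $237,418.3
Greystone County: $237,418.3 × 0.00851 = $2,020.429733
Glenbar CSD: $237,418.3 × 0.01084 = $2,573.614372
City of Orrin Falls: $237,418.3 × 0.0125 = $2,967.72875
Regional Park District: $237,418.3 × 0.0026 = $617.28758
Drummond Township: $237,418.3 × 0.0046 = $1,092.12418
Total = $2,020.429733 + $2,573.614372 + $2,967.72875 + $617.28758 + $1,092.12418 = $9,271.184615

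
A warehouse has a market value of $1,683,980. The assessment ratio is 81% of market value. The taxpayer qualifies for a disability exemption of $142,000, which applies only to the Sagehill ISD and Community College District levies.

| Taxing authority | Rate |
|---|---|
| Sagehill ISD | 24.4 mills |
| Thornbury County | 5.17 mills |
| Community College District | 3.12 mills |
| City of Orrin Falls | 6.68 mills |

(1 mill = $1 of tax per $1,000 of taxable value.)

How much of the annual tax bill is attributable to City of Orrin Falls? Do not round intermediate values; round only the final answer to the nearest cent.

Assessed value = $1,683,980 × 0.81 = $1,364,023.8
City of Orrin Falls taxable value = $1,364,023.8 (exemption does not apply)
City of Orrin Falls levy = $1,364,023.8 × 0.00668 = $9,111.678984

$9,111.68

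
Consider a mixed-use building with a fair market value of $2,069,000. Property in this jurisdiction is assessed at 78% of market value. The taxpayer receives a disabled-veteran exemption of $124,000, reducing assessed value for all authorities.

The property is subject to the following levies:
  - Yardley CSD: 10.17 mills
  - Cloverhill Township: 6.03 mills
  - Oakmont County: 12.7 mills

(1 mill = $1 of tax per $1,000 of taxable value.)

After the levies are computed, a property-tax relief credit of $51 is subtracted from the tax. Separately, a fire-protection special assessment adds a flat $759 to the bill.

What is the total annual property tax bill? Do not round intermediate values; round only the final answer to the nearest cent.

Assessed value = $2,069,000 × 0.78 = $1,613,820
Taxable value = $1,613,820 − $124,000 = $1,489,820
Yardley CSD: $1,489,820 × 0.01017 = $15,151.4694
Cloverhill Township: $1,489,820 × 0.00603 = $8,983.6146
Oakmont County: $1,489,820 × 0.0127 = $18,920.714
Levies subtotal = $43,055.798
After credit = $43,055.798 − $51 = $43,004.798
Total = $43,004.798 + $759 = $43,763.798

$43,763.80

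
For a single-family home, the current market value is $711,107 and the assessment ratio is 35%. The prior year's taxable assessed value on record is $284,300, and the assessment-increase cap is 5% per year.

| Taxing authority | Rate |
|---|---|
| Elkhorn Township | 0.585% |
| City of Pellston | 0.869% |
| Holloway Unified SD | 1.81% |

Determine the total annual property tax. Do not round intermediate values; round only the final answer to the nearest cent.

Uncapped assessed value = $711,107 × 0.35 = $248,887.45
Cap limit = $284,300 × 1.05 = $298,515
Taxable assessed value = min($248,887.45, $298,515) = $248,887.45 (cap does not bind)
Elkhorn Township: $248,887.45 × 0.00585 = $1,455.9915825
City of Pellston: $248,887.45 × 0.00869 = $2,162.8319405
Holloway Unified SD: $248,887.45 × 0.0181 = $4,504.862845
Total = $8,123.686368

$8,123.69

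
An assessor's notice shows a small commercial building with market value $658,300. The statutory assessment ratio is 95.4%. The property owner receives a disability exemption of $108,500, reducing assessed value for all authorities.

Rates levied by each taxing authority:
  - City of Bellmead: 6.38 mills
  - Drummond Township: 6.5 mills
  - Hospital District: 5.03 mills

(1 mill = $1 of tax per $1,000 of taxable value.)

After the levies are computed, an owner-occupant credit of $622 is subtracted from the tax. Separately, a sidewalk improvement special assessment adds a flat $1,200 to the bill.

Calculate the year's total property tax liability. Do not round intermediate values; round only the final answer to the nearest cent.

$9,882.57

Assessed value = $658,300 × 0.954 = $628,018.2
Taxable value = $628,018.2 − $108,500 = $519,518.2
City of Bellmead: $519,518.2 × 0.00638 = $3,314.526116
Drummond Township: $519,518.2 × 0.0065 = $3,376.8683
Hospital District: $519,518.2 × 0.00503 = $2,613.176546
Levies subtotal = $9,304.570962
After credit = $9,304.570962 − $622 = $8,682.570962
Total = $8,682.570962 + $1,200 = $9,882.570962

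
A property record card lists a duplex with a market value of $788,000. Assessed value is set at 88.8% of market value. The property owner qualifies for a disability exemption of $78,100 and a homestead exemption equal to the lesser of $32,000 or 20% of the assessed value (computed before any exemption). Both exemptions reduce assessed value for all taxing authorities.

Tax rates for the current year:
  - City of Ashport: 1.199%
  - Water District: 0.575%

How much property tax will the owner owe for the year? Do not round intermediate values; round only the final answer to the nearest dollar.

Assessed value = $788,000 × 0.888 = $699,744
Homestead exemption = min($32,000, 20% × $699,744) = min($32,000, $139,948.8) = $32,000 (dollar cap binds)
Taxable value = $699,744 − $78,100 − $32,000 = $589,644
City of Ashport: $589,644 × 0.01199 = $7,069.83156
Water District: $589,644 × 0.00575 = $3,390.453
Total = $10,460.28456

$10,460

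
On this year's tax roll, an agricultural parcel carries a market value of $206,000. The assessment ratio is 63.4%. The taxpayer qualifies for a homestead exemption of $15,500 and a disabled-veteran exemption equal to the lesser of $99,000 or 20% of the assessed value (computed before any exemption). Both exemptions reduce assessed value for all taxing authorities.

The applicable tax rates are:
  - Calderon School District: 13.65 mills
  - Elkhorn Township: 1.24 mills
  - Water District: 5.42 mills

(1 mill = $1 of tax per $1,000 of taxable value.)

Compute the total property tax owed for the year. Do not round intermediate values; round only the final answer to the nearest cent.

$1,807.25

Assessed value = $206,000 × 0.634 = $130,604
Disabled-veteran exemption = min($99,000, 20% × $130,604) = min($99,000, $26,120.8) = $26,120.8 (percentage binds)
Taxable value = $130,604 − $15,500 − $26,120.8 = $88,983.2
Calderon School District: $88,983.2 × 0.01365 = $1,214.62068
Elkhorn Township: $88,983.2 × 0.00124 = $110.339168
Water District: $88,983.2 × 0.00542 = $482.288944
Total = $1,807.248792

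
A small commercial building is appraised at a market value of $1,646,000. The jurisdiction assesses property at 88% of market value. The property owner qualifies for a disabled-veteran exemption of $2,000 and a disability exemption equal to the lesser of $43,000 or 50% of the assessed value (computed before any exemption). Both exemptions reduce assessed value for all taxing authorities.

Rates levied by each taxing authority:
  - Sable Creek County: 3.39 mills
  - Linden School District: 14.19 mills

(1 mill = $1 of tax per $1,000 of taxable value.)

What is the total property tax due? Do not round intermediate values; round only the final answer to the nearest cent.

$24,673.18

Assessed value = $1,646,000 × 0.88 = $1,448,480
Disability exemption = min($43,000, 50% × $1,448,480) = min($43,000, $724,240) = $43,000 (dollar cap binds)
Taxable value = $1,448,480 − $2,000 − $43,000 = $1,403,480
Sable Creek County: $1,403,480 × 0.00339 = $4,757.7972
Linden School District: $1,403,480 × 0.01419 = $19,915.3812
Total = $24,673.1784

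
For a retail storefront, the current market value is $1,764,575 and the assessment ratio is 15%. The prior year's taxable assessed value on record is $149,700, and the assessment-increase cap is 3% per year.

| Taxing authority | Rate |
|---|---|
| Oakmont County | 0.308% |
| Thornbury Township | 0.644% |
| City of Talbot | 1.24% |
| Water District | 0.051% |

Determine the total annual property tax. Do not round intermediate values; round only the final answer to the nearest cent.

Uncapped assessed value = $1,764,575 × 0.15 = $264,686.25
Cap limit = $149,700 × 1.03 = $154,191
Taxable assessed value = min($264,686.25, $154,191) = $154,191 (cap binds)
Oakmont County: $154,191 × 0.00308 = $474.90828
Thornbury Township: $154,191 × 0.00644 = $992.99004
City of Talbot: $154,191 × 0.0124 = $1,911.9684
Water District: $154,191 × 0.00051 = $78.63741
Total = $3,458.50413

$3,458.50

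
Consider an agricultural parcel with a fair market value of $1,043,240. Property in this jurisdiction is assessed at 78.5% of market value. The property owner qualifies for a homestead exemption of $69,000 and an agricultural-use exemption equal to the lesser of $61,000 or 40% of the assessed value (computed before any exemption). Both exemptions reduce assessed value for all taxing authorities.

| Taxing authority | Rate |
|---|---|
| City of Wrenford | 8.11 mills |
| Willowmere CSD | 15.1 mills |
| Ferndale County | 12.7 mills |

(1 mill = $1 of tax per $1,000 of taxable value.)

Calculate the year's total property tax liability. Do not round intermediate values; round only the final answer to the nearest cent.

Assessed value = $1,043,240 × 0.785 = $818,943.4
Agricultural-use exemption = min($61,000, 40% × $818,943.4) = min($61,000, $327,577.36) = $61,000 (dollar cap binds)
Taxable value = $818,943.4 − $69,000 − $61,000 = $688,943.4
City of Wrenford: $688,943.4 × 0.00811 = $5,587.330974
Willowmere CSD: $688,943.4 × 0.0151 = $10,403.04534
Ferndale County: $688,943.4 × 0.0127 = $8,749.58118
Total = $24,739.957494

$24,739.96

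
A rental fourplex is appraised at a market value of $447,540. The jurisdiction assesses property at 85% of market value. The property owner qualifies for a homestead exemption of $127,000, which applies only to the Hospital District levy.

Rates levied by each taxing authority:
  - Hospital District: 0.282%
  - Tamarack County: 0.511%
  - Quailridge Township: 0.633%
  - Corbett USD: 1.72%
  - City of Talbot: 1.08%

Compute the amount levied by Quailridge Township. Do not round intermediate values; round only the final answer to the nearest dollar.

Assessed value = $447,540 × 0.85 = $380,409
Quailridge Township taxable value = $380,409 (exemption does not apply)
Quailridge Township levy = $380,409 × 0.00633 = $2,407.98897

$2,408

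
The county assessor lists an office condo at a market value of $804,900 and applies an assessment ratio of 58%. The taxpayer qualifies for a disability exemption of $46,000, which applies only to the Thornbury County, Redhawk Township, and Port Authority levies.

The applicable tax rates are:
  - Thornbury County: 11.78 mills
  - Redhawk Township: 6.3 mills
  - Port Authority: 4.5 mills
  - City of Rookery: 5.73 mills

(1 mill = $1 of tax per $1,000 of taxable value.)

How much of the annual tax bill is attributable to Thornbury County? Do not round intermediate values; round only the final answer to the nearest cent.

$4,957.52

Assessed value = $804,900 × 0.58 = $466,842
Thornbury County taxable value = $466,842 − $46,000 = $420,842
Thornbury County levy = $420,842 × 0.01178 = $4,957.51876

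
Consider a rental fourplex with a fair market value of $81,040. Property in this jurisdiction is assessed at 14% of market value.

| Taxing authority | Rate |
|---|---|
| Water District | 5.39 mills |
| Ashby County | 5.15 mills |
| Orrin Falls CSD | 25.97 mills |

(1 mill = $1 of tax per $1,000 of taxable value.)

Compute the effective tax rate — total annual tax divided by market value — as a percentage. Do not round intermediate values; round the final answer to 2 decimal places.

0.51%

Assessed value = $81,040 × 0.14 = $11,345.6
Water District: $11,345.6 × 0.00539 = $61.152784
Ashby County: $11,345.6 × 0.00515 = $58.42984
Orrin Falls CSD: $11,345.6 × 0.02597 = $294.645232
Total tax = $414.227856
Effective rate = $414.227856 ÷ $81,040 = 0.51% of market value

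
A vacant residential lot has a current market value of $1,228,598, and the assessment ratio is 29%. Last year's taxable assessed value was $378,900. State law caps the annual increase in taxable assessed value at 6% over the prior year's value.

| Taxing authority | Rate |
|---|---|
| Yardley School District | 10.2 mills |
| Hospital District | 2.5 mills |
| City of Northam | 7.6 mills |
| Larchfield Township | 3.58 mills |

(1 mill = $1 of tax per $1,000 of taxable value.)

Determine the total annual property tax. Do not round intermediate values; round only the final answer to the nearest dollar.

$8,508

Uncapped assessed value = $1,228,598 × 0.29 = $356,293.42
Cap limit = $378,900 × 1.06 = $401,634
Taxable assessed value = min($356,293.42, $401,634) = $356,293.42 (cap does not bind)
Yardley School District: $356,293.42 × 0.0102 = $3,634.192884
Hospital District: $356,293.42 × 0.0025 = $890.73355
City of Northam: $356,293.42 × 0.0076 = $2,707.829992
Larchfield Township: $356,293.42 × 0.00358 = $1,275.5304436
Total = $8,508.2868696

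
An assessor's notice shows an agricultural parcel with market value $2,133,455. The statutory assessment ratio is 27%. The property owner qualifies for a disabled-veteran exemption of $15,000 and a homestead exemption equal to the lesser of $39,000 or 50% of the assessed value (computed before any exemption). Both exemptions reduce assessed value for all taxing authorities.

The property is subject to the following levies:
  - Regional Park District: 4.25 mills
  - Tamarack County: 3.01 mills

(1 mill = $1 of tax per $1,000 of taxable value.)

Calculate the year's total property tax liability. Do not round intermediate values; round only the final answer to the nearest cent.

$3,789.96

Assessed value = $2,133,455 × 0.27 = $576,032.85
Homestead exemption = min($39,000, 50% × $576,032.85) = min($39,000, $288,016.425) = $39,000 (dollar cap binds)
Taxable value = $576,032.85 − $15,000 − $39,000 = $522,032.85
Regional Park District: $522,032.85 × 0.00425 = $2,218.6396125
Tamarack County: $522,032.85 × 0.00301 = $1,571.3188785
Total = $3,789.958491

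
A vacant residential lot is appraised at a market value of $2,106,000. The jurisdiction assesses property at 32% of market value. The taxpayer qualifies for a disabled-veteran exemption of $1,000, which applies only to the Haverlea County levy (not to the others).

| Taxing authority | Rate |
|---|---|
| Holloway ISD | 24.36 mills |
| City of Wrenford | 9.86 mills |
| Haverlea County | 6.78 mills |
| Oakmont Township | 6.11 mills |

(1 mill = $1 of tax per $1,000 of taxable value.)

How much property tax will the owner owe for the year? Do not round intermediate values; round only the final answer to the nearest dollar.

Assessed value = $2,106,000 × 0.32 = $673,920
Holloway ISD: $673,920 × 0.02436 = $16,416.6912
City of Wrenford: $673,920 × 0.00986 = $6,644.8512
Haverlea County: ($673,920 − $1,000) × 0.00678 = $672,920 × 0.00678 = $4,562.3976
Oakmont Township: $673,920 × 0.00611 = $4,117.6512
Total = $31,741.5912

$31,742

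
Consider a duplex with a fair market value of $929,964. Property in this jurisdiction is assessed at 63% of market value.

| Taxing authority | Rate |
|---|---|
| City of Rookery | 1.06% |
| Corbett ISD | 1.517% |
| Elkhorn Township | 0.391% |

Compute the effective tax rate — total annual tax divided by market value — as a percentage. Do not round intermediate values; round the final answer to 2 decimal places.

Assessed value = $929,964 × 0.63 = $585,877.32
City of Rookery: $585,877.32 × 0.0106 = $6,210.299592
Corbett ISD: $585,877.32 × 0.01517 = $8,887.7589444
Elkhorn Township: $585,877.32 × 0.00391 = $2,290.7803212
Total tax = $17,388.8388576
Effective rate = $17,388.8388576 ÷ $929,964 = 1.87% of market value

1.87%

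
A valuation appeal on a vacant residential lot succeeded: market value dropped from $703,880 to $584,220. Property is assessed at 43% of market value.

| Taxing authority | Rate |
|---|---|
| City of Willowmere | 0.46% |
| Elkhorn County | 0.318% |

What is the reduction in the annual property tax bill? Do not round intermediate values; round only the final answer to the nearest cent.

$400.31

Old assessed value = $703,880 × 0.43 = $302,668.4
New assessed value = $584,220 × 0.43 = $251,214.6
Combined rate = 0.0046 + 0.00318 = 0.00778
Old tax = $302,668.4 × 0.00778 = $2,354.760152
New tax = $251,214.6 × 0.00778 = $1,954.449588
Reduction = $2,354.760152 − $1,954.449588 = $400.310564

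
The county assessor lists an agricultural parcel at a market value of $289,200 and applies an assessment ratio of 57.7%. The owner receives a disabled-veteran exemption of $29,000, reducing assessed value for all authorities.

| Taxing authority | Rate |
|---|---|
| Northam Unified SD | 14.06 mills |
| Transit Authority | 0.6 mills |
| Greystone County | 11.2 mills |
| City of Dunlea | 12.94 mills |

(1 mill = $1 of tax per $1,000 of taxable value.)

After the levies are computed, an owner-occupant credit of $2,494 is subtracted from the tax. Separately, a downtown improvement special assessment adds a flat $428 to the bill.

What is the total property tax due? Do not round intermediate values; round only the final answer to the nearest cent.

$3,283.29

Assessed value = $289,200 × 0.577 = $166,868.4
Taxable value = $166,868.4 − $29,000 = $137,868.4
Northam Unified SD: $137,868.4 × 0.01406 = $1,938.429704
Transit Authority: $137,868.4 × 0.0006 = $82.72104
Greystone County: $137,868.4 × 0.0112 = $1,544.12608
City of Dunlea: $137,868.4 × 0.01294 = $1,784.017096
Levies subtotal = $5,349.29392
After credit = $5,349.29392 − $2,494 = $2,855.29392
Total = $2,855.29392 + $428 = $3,283.29392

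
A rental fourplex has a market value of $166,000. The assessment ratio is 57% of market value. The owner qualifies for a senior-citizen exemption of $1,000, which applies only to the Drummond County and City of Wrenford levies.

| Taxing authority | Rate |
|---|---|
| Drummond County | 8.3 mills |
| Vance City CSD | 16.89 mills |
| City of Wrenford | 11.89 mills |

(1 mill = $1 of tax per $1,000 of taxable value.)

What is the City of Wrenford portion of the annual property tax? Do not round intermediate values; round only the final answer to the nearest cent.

$1,113.14

Assessed value = $166,000 × 0.57 = $94,620
City of Wrenford taxable value = $94,620 − $1,000 = $93,620
City of Wrenford levy = $93,620 × 0.01189 = $1,113.1418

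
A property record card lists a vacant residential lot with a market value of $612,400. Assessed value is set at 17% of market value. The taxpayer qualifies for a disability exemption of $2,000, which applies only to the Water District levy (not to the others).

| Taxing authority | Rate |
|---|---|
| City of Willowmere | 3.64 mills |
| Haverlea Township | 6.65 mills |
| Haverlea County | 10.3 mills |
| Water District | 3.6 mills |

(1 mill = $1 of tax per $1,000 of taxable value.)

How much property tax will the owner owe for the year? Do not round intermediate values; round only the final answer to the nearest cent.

Assessed value = $612,400 × 0.17 = $104,108
City of Willowmere: $104,108 × 0.00364 = $378.95312
Haverlea Township: $104,108 × 0.00665 = $692.3182
Haverlea County: $104,108 × 0.0103 = $1,072.3124
Water District: ($104,108 − $2,000) × 0.0036 = $102,108 × 0.0036 = $367.5888
Total = $2,511.17252

$2,511.17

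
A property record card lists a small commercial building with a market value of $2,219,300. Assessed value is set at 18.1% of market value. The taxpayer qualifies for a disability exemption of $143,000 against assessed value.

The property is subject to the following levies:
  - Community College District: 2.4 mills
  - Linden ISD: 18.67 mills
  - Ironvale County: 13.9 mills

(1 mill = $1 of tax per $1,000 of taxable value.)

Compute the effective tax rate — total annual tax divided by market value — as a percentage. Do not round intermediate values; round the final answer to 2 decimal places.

Assessed value = $2,219,300 × 0.181 = $401,693.3
Taxable value = $401,693.3 − $143,000 = $258,693.3
Community College District: $258,693.3 × 0.0024 = $620.86392
Linden ISD: $258,693.3 × 0.01867 = $4,829.803911
Ironvale County: $258,693.3 × 0.0139 = $3,595.83687
Total tax = $9,046.504701
Effective rate = $9,046.504701 ÷ $2,219,300 = 0.41% of market value

0.41%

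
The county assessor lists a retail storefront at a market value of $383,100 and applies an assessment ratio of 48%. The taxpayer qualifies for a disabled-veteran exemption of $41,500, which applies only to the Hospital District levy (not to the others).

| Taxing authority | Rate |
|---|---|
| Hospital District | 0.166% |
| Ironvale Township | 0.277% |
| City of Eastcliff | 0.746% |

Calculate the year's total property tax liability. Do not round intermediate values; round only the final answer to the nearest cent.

Assessed value = $383,100 × 0.48 = $183,888
Hospital District: ($183,888 − $41,500) × 0.00166 = $142,388 × 0.00166 = $236.36408
Ironvale Township: $183,888 × 0.00277 = $509.36976
City of Eastcliff: $183,888 × 0.00746 = $1,371.80448
Total = $2,117.53832

$2,117.54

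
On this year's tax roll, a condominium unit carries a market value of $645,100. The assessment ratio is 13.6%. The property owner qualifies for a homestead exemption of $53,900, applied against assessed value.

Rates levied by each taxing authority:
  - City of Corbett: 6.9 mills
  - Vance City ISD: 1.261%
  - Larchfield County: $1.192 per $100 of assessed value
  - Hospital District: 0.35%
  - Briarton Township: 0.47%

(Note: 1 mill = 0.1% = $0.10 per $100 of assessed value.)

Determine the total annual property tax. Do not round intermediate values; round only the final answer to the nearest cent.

$1,340.83

Assessed value = $645,100 × 0.136 = $87,733.6
Taxable value = $87,733.6 − $53,900 = $33,833.6
City of Corbett: $33,833.6 × 0.0069 = $233.45184
Vance City ISD: $33,833.6 × 0.01261 = $426.641696
Larchfield County: $33,833.6 × 0.01192 = $403.296512
Hospital District: $33,833.6 × 0.0035 = $118.4176
Briarton Township: $33,833.6 × 0.0047 = $159.01792
Total = $1,340.825568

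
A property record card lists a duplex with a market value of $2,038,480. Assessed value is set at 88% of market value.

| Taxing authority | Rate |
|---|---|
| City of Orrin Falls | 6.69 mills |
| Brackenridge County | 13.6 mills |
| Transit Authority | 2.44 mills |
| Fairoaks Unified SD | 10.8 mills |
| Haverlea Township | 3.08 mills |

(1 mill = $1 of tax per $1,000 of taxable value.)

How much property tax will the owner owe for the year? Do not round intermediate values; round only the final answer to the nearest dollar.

$65,673

Assessed value = $2,038,480 × 0.88 = $1,793,862.4
City of Orrin Falls: $1,793,862.4 × 0.00669 = $12,000.939456
Brackenridge County: $1,793,862.4 × 0.0136 = $24,396.52864
Transit Authority: $1,793,862.4 × 0.00244 = $4,377.024256
Fairoaks Unified SD: $1,793,862.4 × 0.0108 = $19,373.71392
Haverlea Township: $1,793,862.4 × 0.00308 = $5,525.096192
Total = $12,000.939456 + $24,396.52864 + $4,377.024256 + $19,373.71392 + $5,525.096192 = $65,673.302464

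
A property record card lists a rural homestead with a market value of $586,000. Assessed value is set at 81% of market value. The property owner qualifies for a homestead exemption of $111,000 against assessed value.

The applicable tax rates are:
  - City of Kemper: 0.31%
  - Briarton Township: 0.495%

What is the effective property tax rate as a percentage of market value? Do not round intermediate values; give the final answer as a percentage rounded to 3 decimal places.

0.500%

Assessed value = $586,000 × 0.81 = $474,660
Taxable value = $474,660 − $111,000 = $363,660
City of Kemper: $363,660 × 0.0031 = $1,127.346
Briarton Township: $363,660 × 0.00495 = $1,800.117
Total tax = $2,927.463
Effective rate = $2,927.463 ÷ $586,000 = 0.500% of market value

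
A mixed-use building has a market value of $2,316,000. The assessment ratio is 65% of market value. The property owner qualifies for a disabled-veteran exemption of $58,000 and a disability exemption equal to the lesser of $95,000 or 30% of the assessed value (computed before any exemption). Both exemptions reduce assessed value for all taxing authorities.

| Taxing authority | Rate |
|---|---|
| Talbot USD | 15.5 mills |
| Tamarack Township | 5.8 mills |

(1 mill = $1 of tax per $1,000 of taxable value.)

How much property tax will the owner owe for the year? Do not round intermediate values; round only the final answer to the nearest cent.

$28,806.12

Assessed value = $2,316,000 × 0.65 = $1,505,400
Disability exemption = min($95,000, 30% × $1,505,400) = min($95,000, $451,620) = $95,000 (dollar cap binds)
Taxable value = $1,505,400 − $58,000 − $95,000 = $1,352,400
Talbot USD: $1,352,400 × 0.0155 = $20,962.2
Tamarack Township: $1,352,400 × 0.0058 = $7,843.92
Total = $28,806.12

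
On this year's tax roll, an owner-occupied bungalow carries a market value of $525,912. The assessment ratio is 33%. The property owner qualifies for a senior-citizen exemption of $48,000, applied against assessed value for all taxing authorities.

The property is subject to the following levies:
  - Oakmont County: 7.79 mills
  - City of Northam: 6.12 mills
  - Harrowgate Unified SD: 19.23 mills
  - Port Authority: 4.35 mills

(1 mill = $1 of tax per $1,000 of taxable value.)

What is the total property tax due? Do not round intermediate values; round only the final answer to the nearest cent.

$4,706.91

Assessed value = $525,912 × 0.33 = $173,550.96
Taxable value = $173,550.96 − $48,000 = $125,550.96
Oakmont County: $125,550.96 × 0.00779 = $978.0419784
City of Northam: $125,550.96 × 0.00612 = $768.3718752
Harrowgate Unified SD: $125,550.96 × 0.01923 = $2,414.3449608
Port Authority: $125,550.96 × 0.00435 = $546.146676
Total = $978.0419784 + $768.3718752 + $2,414.3449608 + $546.146676 = $4,706.9054904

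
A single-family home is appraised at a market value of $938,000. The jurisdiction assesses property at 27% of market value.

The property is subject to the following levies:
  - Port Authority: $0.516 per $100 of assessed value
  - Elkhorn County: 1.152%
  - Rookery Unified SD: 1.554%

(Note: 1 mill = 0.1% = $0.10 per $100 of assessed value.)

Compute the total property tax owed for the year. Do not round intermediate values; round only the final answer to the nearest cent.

Assessed value = $938,000 × 0.27 = $253,260
Port Authority: $253,260 × 0.00516 = $1,306.8216
Elkhorn County: $253,260 × 0.01152 = $2,917.5552
Rookery Unified SD: $253,260 × 0.01554 = $3,935.6604
Total = $8,160.0372

$8,160.04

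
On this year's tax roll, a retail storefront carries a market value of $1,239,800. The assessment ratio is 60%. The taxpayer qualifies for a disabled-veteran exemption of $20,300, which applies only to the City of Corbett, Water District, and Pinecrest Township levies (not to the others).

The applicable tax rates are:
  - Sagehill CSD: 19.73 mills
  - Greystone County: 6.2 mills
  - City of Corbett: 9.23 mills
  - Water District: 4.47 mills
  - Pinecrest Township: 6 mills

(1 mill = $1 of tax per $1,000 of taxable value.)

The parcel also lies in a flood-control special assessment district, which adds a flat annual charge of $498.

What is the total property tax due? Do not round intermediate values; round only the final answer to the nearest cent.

$34,041.33

Assessed value = $1,239,800 × 0.6 = $743,880
Sagehill CSD: $743,880 × 0.01973 = $14,676.7524
Greystone County: $743,880 × 0.0062 = $4,612.056
City of Corbett: ($743,880 − $20,300) × 0.00923 = $723,580 × 0.00923 = $6,678.6434
Water District: ($743,880 − $20,300) × 0.00447 = $723,580 × 0.00447 = $3,234.4026
Pinecrest Township: ($743,880 − $20,300) × 0.006 = $723,580 × 0.006 = $4,341.48
Levies subtotal = $33,543.3344
Total = $33,543.3344 + $498 = $34,041.3344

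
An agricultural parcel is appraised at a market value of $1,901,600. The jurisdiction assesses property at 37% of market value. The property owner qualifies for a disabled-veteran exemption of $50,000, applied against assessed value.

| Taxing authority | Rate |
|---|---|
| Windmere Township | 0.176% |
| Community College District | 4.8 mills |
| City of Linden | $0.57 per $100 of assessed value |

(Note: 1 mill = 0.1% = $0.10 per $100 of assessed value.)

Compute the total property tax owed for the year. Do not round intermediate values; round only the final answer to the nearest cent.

$8,013.04

Assessed value = $1,901,600 × 0.37 = $703,592
Taxable value = $703,592 − $50,000 = $653,592
Windmere Township: $653,592 × 0.00176 = $1,150.32192
Community College District: $653,592 × 0.0048 = $3,137.2416
City of Linden: $653,592 × 0.0057 = $3,725.4744
Total = $8,013.03792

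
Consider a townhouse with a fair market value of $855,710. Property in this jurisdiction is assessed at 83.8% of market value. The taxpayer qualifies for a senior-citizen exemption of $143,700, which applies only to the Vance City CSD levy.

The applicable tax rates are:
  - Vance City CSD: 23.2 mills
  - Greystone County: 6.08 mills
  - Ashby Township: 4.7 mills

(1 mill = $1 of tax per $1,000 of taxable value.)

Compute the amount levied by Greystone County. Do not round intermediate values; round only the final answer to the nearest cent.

Assessed value = $855,710 × 0.838 = $717,084.98
Greystone County taxable value = $717,084.98 (exemption does not apply)
Greystone County levy = $717,084.98 × 0.00608 = $4,359.8766784

$4,359.88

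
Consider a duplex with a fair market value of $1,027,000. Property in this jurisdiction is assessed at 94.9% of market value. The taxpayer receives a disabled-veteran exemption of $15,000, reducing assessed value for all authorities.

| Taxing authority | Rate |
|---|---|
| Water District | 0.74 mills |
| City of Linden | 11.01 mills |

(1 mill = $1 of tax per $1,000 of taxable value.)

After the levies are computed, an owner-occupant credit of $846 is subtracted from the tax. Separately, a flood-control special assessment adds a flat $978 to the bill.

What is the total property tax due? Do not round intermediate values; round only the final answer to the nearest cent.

$11,407.57

Assessed value = $1,027,000 × 0.949 = $974,623
Taxable value = $974,623 − $15,000 = $959,623
Water District: $959,623 × 0.00074 = $710.12102
City of Linden: $959,623 × 0.01101 = $10,565.44923
Levies subtotal = $11,275.57025
After credit = $11,275.57025 − $846 = $10,429.57025
Total = $10,429.57025 + $978 = $11,407.57025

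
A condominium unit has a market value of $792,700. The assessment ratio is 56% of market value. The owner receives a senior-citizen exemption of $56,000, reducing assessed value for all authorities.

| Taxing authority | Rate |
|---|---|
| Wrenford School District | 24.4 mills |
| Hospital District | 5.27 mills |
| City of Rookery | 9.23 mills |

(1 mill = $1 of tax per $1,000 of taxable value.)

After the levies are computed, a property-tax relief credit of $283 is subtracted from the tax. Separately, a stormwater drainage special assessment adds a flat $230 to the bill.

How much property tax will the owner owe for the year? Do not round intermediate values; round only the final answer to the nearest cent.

$15,036.78

Assessed value = $792,700 × 0.56 = $443,912
Taxable value = $443,912 − $56,000 = $387,912
Wrenford School District: $387,912 × 0.0244 = $9,465.0528
Hospital District: $387,912 × 0.00527 = $2,044.29624
City of Rookery: $387,912 × 0.00923 = $3,580.42776
Levies subtotal = $15,089.7768
After credit = $15,089.7768 − $283 = $14,806.7768
Total = $14,806.7768 + $230 = $15,036.7768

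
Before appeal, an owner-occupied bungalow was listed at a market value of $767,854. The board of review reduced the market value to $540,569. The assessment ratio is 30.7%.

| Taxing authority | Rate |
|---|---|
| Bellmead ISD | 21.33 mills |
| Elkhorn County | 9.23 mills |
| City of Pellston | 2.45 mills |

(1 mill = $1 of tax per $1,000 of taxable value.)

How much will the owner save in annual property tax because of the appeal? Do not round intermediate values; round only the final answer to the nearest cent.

$2,303.32

Old assessed value = $767,854 × 0.307 = $235,731.178
New assessed value = $540,569 × 0.307 = $165,954.683
Combined rate = 0.02133 + 0.00923 + 0.00245 = 0.03301
Old tax = $235,731.178 × 0.03301 = $7,781.48618578
New tax = $165,954.683 × 0.03301 = $5,478.16408583
Reduction = $7,781.48618578 − $5,478.16408583 = $2,303.32209995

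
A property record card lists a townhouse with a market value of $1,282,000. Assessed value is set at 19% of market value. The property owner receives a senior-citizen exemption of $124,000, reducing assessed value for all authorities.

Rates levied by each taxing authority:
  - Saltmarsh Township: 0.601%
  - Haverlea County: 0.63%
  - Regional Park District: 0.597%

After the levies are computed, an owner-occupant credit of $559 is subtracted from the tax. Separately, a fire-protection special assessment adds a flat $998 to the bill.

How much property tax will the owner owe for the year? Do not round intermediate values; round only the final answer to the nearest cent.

Assessed value = $1,282,000 × 0.19 = $243,580
Taxable value = $243,580 − $124,000 = $119,580
Saltmarsh Township: $119,580 × 0.00601 = $718.6758
Haverlea County: $119,580 × 0.0063 = $753.354
Regional Park District: $119,580 × 0.00597 = $713.8926
Levies subtotal = $2,185.9224
After credit = $2,185.9224 − $559 = $1,626.9224
Total = $1,626.9224 + $998 = $2,624.9224

$2,624.92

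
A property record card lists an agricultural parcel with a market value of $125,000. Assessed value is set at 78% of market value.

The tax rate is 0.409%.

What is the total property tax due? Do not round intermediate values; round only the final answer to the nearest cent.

$398.78

Assessed value = $125,000 × 0.78 = $97,500
Tax = $97,500 × 0.00409 = $398.775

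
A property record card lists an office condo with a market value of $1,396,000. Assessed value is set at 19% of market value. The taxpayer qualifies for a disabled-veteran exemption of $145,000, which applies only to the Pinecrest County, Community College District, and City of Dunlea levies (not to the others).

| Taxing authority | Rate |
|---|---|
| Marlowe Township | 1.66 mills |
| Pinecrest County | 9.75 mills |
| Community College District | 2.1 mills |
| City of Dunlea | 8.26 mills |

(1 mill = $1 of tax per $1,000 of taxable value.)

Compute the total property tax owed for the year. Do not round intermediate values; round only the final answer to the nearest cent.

Assessed value = $1,396,000 × 0.19 = $265,240
Marlowe Township: $265,240 × 0.00166 = $440.2984
Pinecrest County: ($265,240 − $145,000) × 0.00975 = $120,240 × 0.00975 = $1,172.34
Community College District: ($265,240 − $145,000) × 0.0021 = $120,240 × 0.0021 = $252.504
City of Dunlea: ($265,240 − $145,000) × 0.00826 = $120,240 × 0.00826 = $993.1824
Total = $2,858.3248

$2,858.32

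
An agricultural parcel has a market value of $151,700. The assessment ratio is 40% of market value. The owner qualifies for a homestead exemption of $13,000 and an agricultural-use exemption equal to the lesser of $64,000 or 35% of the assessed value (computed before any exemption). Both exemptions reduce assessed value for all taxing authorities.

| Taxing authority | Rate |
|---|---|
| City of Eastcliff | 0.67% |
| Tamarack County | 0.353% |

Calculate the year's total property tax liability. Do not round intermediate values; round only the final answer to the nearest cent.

$270.50

Assessed value = $151,700 × 0.4 = $60,680
Agricultural-use exemption = min($64,000, 35% × $60,680) = min($64,000, $21,238) = $21,238 (percentage binds)
Taxable value = $60,680 − $13,000 − $21,238 = $26,442
City of Eastcliff: $26,442 × 0.0067 = $177.1614
Tamarack County: $26,442 × 0.00353 = $93.34026
Total = $270.50166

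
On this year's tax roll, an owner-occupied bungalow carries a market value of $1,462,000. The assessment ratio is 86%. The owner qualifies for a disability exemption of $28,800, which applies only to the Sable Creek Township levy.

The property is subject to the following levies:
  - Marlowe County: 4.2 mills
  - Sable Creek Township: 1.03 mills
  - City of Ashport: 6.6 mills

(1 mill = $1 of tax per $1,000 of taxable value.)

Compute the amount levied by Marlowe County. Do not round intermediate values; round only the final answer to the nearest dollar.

Assessed value = $1,462,000 × 0.86 = $1,257,320
Marlowe County taxable value = $1,257,320 (exemption does not apply)
Marlowe County levy = $1,257,320 × 0.0042 = $5,280.744

$5,281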